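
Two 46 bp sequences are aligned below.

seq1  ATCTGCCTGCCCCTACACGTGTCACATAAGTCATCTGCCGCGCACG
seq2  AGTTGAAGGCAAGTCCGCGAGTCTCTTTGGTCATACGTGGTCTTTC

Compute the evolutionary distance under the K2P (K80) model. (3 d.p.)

Of 46 sites, 8 differences are transitions and 17 are transversions, so P = 8/46 ≈ 0.173913 and Q = 17/46 ≈ 0.369565.
Under the Kimura two-parameter model, d = −½ ln(1 − 2P − Q) − ¼ ln(1 − 2Q).
1 − 2P − Q = 0.282609, giving −½ ln(0.282609) = 0.631845.
1 − 2Q = 0.26087, giving −¼ ln(0.26087) = 0.335933.
d = 0.631845 + 0.335933 = 0.967778.

0.968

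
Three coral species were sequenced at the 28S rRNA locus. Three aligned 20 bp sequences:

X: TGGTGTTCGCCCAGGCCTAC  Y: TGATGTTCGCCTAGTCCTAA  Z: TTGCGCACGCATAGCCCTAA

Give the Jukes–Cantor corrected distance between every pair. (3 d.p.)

X–Y: 4/20 sites differ → p = 0.2, d = −0.75 ln(1 − 0.266667) = 0.232617 ≈ 0.233.
X–Z: 8/20 sites differ → p = 0.4, d = −0.75 ln(1 − 0.533333) = 0.571605 ≈ 0.572.
Y–Z: 7/20 sites differ → p = 0.35, d = −0.75 ln(1 − 0.466667) = 0.471457 ≈ 0.471.

d(X,Y) = 0.233, d(X,Z) = 0.572, d(Y,Z) = 0.471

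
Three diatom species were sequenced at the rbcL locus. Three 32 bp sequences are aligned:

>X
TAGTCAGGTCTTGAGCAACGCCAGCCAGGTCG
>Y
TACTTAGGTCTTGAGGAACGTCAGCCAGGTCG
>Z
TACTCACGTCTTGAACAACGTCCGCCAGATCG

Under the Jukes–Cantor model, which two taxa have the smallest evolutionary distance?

X–Y: 4/32 differ, p = 0.125, d = 0.137.
X–Z: 6/32 differ, p = 0.188, d = 0.216.
Y–Z: 6/32 differ, p = 0.188, d = 0.216.
The smallest distance is between X and Y.

X and Y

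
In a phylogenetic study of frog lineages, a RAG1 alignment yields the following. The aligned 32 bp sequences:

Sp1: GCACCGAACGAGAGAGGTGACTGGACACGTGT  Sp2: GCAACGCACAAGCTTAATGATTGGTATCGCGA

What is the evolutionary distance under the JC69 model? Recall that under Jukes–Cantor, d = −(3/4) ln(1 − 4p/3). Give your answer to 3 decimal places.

0.657

The sequences differ at 14 of 32 sites, so p = 14/32 = 0.4375.
d = −(3/4) ln(1 − 4p/3) = −0.75 ln(1 − 0.583333) = −0.75 ln(0.416667)
  = −0.75 × (-0.875468) = 0.656601 substitutions/site.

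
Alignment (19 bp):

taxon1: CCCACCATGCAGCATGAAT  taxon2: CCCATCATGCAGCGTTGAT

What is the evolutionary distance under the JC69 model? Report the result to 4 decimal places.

The sequences differ at 4 of 19 sites (5, 14, 16, 17), so p = 4/19 ≈ 0.210526.
d = −(3/4) ln(1 − 4p/3) = −0.75 ln(1 − 0.280701) = −0.75 ln(0.719299)
  = −0.75 × (-0.329478) = 0.247109 substitutions/site.

0.2471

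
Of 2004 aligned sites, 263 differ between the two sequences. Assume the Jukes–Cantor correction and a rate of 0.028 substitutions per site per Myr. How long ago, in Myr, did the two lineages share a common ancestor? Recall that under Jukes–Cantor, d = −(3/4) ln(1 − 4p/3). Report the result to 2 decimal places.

2.58

p = 263/2004 ≈ 0.131238.
d = −(3/4) ln(1 − 4p/3) = −0.75 ln(1 − 0.174984) = −0.75 ln(0.825016)
  = −0.75 × (-0.192352) = 0.144264 substitutions/site.
Under a molecular clock d = 2μt, so t = d/(2μ) = 0.144264 / (2 × 0.028) = 2.58 Myr.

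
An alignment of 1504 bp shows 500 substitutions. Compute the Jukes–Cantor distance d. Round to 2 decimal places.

0.44

p = 500/1504 ≈ 0.332447.
d = −(3/4) ln(1 − 4p/3) = −0.75 ln(1 − 0.443263) = −0.75 ln(0.556737)
  = −0.75 × (-0.585662) = 0.439247 substitutions/site.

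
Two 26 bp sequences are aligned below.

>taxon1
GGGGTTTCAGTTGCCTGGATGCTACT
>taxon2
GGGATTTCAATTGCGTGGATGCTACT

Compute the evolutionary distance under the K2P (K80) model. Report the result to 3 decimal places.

0.127

Of 26 sites, 2 differences are transitions and 1 are transversions, so P = 2/26 ≈ 0.076923 and Q = 1/26 ≈ 0.038462.
Under the Kimura two-parameter model, d = −½ ln(1 − 2P − Q) − ¼ ln(1 − 2Q).
1 − 2P − Q = 0.807692, giving −½ ln(0.807692) = 0.106787.
1 − 2Q = 0.923076, giving −¼ ln(0.923076) = 0.020011.
d = 0.106787 + 0.020011 = 0.126798.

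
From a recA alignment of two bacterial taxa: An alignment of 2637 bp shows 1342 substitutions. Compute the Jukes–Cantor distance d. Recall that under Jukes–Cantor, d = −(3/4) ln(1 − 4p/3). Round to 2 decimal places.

p = 1342/2637 ≈ 0.508912.
d = −(3/4) ln(1 − 4p/3) = −0.75 ln(1 − 0.678549) = −0.75 ln(0.321451)
  = −0.75 × (-1.134910) = 0.851183 substitutions/site.

0.85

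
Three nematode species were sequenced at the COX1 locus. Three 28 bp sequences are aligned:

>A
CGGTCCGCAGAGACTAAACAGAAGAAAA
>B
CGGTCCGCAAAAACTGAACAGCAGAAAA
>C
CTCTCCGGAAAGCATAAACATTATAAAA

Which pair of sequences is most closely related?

A–B: 4/28 differ, p = 0.143, d = 0.158.
A–C: 9/28 differ, p = 0.321, d = 0.420.
B–C: 10/28 differ, p = 0.357, d = 0.485.
The smallest distance is between A and B.

A and B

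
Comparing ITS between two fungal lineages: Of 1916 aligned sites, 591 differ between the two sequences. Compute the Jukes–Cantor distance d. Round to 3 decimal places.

p = 591/1916 ≈ 0.308455.
d = −(3/4) ln(1 − 4p/3) = −0.75 ln(1 − 0.411273) = −0.75 ln(0.588727)
  = −0.75 × (-0.529793) = 0.397345 substitutions/site.

0.397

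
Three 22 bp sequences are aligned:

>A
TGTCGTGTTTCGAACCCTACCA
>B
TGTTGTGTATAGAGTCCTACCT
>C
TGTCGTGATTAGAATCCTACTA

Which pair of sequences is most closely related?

A–B: 6/22 differ, p = 0.273, d = 0.339.
A–C: 4/22 differ, p = 0.182, d = 0.208.
B–C: 6/22 differ, p = 0.273, d = 0.339.
The smallest distance is between A and C.

A and C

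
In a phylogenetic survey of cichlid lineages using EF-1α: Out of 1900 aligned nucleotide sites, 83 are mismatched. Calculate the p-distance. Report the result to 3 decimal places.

p = 83/1900 = 0.043684… ≈ 0.044 (to 3 d.p.).

0.044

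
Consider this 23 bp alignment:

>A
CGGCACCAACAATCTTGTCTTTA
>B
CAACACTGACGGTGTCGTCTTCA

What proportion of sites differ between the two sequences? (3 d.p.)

0.391

The sequences differ at 9 of 23 positions (sites 2, 3, 7, 8, 11, 12, 14, 16, 22).
p = 9/23 = 0.391304… ≈ 0.391 (to 3 d.p.).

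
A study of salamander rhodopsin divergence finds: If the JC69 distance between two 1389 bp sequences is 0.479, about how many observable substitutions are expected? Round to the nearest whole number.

492

Invert JC69: p = (3/4)(1 − e^(−4d/3)) = 0.75 × (1 − e^(-0.638667)) = 0.75 × (1 − 0.527996) = 0.354003.
Expected differing sites = pL ≈ 0.354003 × 1389 = 491.710167 ≈ 492.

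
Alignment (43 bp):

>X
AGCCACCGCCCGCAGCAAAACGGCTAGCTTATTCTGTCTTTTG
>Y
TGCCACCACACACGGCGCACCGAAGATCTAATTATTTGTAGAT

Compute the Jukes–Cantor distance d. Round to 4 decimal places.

0.7260

The sequences differ at 20 of 43 sites, so p = 20/43 ≈ 0.465116.
d = −(3/4) ln(1 − 4p/3) = −0.75 ln(1 − 0.620155) = −0.75 ln(0.379845)
  = −0.75 × (-0.967992) = 0.725994 substitutions/site.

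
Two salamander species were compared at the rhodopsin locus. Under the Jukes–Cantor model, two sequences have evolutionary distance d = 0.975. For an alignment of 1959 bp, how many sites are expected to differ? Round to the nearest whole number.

Invert JC69: p = (3/4)(1 − e^(−4d/3)) = 0.75 × (1 − e^(-1.3)) = 0.75 × (1 − 0.272532) = 0.545601.
Expected differing sites = pL ≈ 0.545601 × 1959 = 1068.832359 ≈ 1069.

1069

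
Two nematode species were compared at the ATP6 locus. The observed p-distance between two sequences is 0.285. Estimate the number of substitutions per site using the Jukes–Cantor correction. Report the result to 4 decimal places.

0.3585

d = −(3/4) ln(1 − 4p/3) = −0.75 ln(1 − 0.38) = −0.75 ln(0.62)
  = −0.75 × (-0.478036) = 0.358527 substitutions/site.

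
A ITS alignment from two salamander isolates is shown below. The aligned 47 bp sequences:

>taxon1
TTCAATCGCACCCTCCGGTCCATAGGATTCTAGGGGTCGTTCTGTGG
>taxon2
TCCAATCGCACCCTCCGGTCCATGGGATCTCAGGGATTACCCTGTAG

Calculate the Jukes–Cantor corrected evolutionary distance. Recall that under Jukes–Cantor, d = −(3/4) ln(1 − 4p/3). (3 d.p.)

0.281

The sequences differ at 11 of 47 sites, so p = 11/47 ≈ 0.234043.
d = −(3/4) ln(1 − 4p/3) = −0.75 ln(1 − 0.312057) = −0.75 ln(0.687943)
  = −0.75 × (-0.374049) = 0.280537 substitutions/site.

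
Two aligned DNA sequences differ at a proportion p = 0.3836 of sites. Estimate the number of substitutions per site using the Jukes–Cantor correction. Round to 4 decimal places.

d = −(3/4) ln(1 − 4p/3) = −0.75 ln(1 − 0.511467) = −0.75 ln(0.488533)
  = −0.75 × (-0.716348) = 0.537261 substitutions/site.

0.5373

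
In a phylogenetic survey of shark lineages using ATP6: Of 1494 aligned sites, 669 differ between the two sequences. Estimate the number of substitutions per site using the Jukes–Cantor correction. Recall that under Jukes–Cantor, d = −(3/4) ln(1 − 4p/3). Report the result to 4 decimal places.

0.6817

p = 669/1494 ≈ 0.447791.
d = −(3/4) ln(1 − 4p/3) = −0.75 ln(1 − 0.597055) = −0.75 ln(0.402945)
  = −0.75 × (-0.908955) = 0.681716 substitutions/site.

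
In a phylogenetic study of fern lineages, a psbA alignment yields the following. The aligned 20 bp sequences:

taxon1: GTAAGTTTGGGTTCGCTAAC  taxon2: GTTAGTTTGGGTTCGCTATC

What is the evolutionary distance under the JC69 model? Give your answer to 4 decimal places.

0.1073

The sequences differ at 2 of 20 sites (3, 19), so p = 2/20 = 0.1.
d = −(3/4) ln(1 − 4p/3) = −0.75 ln(1 − 0.133333) = −0.75 ln(0.866667)
  = −0.75 × (-0.143100) = 0.107325 substitutions/site.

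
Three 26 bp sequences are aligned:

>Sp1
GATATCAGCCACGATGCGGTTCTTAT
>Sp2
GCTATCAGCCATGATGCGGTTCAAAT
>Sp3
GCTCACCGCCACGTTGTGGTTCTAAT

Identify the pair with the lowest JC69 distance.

Sp1 and Sp2

Sp1–Sp2: 4/26 differ, p = 0.154, d = 0.172.
Sp1–Sp3: 7/26 differ, p = 0.269, d = 0.334.
Sp2–Sp3: 7/26 differ, p = 0.269, d = 0.334.
The smallest distance is between Sp1 and Sp2.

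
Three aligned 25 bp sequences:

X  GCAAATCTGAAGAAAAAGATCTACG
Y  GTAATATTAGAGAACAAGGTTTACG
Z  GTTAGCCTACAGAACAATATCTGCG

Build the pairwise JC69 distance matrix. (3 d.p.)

d(X,Y) = 0.490, d(X,Z) = 0.490, d(Y,Z) = 0.490

X–Y: 9/25 sites differ → p = 0.36, d = −0.75 ln(1 − 0.48) = 0.490445 ≈ 0.490.
X–Z: 9/25 sites differ → p = 0.36, d = −0.75 ln(1 − 0.48) = 0.490445 ≈ 0.490.
Y–Z: 9/25 sites differ → p = 0.36, d = −0.75 ln(1 − 0.48) = 0.490445 ≈ 0.490.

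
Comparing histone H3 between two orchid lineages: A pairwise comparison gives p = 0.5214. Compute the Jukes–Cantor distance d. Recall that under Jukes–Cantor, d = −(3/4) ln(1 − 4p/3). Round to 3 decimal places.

0.891

d = −(3/4) ln(1 − 4p/3) = −0.75 ln(1 − 0.6952) = −0.75 ln(0.3048)
  = −0.75 × (-1.188099) = 0.891074 substitutions/site.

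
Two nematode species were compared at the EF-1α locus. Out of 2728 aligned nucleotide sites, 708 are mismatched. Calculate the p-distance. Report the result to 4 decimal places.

p = 708/2728 = 0.259530… ≈ 0.2595 (to 4 d.p.).

0.2595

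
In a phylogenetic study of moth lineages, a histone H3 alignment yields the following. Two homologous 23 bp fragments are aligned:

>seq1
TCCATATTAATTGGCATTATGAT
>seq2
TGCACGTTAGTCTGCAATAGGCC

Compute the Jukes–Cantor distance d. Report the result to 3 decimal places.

The sequences differ at 10 of 23 sites (2, 5, 6, 10, 12, 13, 17, 20, 22, 23), so p = 10/23 ≈ 0.434783.
d = −(3/4) ln(1 − 4p/3) = −0.75 ln(1 − 0.579711) = −0.75 ln(0.420289)
  = −0.75 × (-0.866813) = 0.650110 substitutions/site.

0.650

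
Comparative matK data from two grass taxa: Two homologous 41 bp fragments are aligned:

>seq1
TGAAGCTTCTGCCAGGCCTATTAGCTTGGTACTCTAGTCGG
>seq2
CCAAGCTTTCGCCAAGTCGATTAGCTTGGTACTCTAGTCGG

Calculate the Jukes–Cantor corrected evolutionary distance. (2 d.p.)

The sequences differ at 7 of 41 sites (1, 2, 9, 10, 15, 17, 19), so p = 7/41 ≈ 0.170732.
d = −(3/4) ln(1 − 4p/3) = −0.75 ln(1 − 0.227643) = −0.75 ln(0.772357)
  = −0.75 × (-0.258308) = 0.193731 substitutions/site.

0.19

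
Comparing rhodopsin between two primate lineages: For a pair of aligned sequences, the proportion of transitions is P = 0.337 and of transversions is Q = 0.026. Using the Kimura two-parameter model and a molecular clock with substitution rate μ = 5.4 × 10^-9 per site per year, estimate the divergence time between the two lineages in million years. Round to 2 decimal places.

Under the Kimura two-parameter model, d = −½ ln(1 − 2P − Q) − ¼ ln(1 − 2Q).
1 − 2P − Q = 0.3, giving −½ ln(0.3) = 0.601986.
1 − 2Q = 0.948, giving −¼ ln(0.948) = 0.013350.
d = 0.601986 + 0.013350 = 0.615336.
Under a molecular clock d = 2μt, so t = d/(2μ) = 0.615336 / (2 × 5.4 × 10^-9) = 56.98 million years.

56.98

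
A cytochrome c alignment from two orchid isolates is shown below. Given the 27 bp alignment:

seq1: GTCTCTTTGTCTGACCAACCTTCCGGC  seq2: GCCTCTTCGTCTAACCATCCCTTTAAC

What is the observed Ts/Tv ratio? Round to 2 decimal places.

Transitions are A↔G and C↔T; transversions are all other mismatches.
Transitions: 8. Transversions: 1.
R = 8/1 = 8.00.

8.00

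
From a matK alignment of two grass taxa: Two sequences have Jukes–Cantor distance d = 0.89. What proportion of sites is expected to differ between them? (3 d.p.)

p = (3/4)(1 − e^(−4d/3)) = 0.75 × (1 − e^(-1.186667)) = 0.75 × (1 − 0.305237) = 0.521072.

0.521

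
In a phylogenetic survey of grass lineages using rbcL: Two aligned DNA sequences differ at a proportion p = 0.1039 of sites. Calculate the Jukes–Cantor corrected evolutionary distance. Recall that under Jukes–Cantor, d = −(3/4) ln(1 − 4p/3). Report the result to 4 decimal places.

0.1118

d = −(3/4) ln(1 − 4p/3) = −0.75 ln(1 − 0.138533) = −0.75 ln(0.861467)
  = −0.75 × (-0.149119) = 0.111839 substitutions/site.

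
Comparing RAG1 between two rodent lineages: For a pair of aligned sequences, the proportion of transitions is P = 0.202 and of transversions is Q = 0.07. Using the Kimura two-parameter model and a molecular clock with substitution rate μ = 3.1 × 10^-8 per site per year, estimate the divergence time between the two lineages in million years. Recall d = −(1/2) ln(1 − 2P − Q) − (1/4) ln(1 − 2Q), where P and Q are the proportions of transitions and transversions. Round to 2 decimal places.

Under the Kimura two-parameter model, d = −½ ln(1 − 2P − Q) − ¼ ln(1 − 2Q).
1 − 2P − Q = 0.526, giving −½ ln(0.526) = 0.321227.
1 − 2Q = 0.86, giving −¼ ln(0.86) = 0.037706.
d = 0.321227 + 0.037706 = 0.358933.
Under a molecular clock d = 2μt, so t = d/(2μ) = 0.358933 / (2 × 3.1 × 10^-8) = 5.79 million years.

5.79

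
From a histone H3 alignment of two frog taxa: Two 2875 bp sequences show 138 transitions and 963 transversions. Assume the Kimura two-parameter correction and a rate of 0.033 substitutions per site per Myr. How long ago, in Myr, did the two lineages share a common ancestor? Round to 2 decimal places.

8.47

P = 138/2875 = 0.048 and Q = 963/2875 ≈ 0.334957.
Under the Kimura two-parameter model, d = −½ ln(1 − 2P − Q) − ¼ ln(1 − 2Q).
1 − 2P − Q = 0.569043, giving −½ ln(0.569043) = 0.281900.
1 − 2Q = 0.330086, giving −¼ ln(0.330086) = 0.277101.
d = 0.281900 + 0.277101 = 0.559001.
Under a molecular clock d = 2μt, so t = d/(2μ) = 0.559001 / (2 × 0.033) = 8.47 Myr.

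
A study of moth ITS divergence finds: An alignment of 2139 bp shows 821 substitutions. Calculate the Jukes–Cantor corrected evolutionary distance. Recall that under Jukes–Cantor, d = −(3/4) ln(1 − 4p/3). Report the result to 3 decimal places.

p = 821/2139 ≈ 0.383824.
d = −(3/4) ln(1 − 4p/3) = −0.75 ln(1 − 0.511765) = −0.75 ln(0.488235)
  = −0.75 × (-0.716958) = 0.537719 substitutions/site.

0.538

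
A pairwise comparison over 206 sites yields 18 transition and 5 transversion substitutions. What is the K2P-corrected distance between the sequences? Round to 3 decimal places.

0.123

P = 18/206 ≈ 0.087379 and Q = 5/206 ≈ 0.024272.
Under the Kimura two-parameter model, d = −½ ln(1 − 2P − Q) − ¼ ln(1 − 2Q).
1 − 2P − Q = 0.80097, giving −½ ln(0.80097) = 0.110966.
1 − 2Q = 0.951456, giving −¼ ln(0.951456) = 0.012440.
d = 0.110966 + 0.012440 = 0.123406.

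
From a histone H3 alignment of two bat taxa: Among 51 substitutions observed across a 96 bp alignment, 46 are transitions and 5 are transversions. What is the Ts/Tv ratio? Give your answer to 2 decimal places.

9.20

R = 46/5 = 9.20.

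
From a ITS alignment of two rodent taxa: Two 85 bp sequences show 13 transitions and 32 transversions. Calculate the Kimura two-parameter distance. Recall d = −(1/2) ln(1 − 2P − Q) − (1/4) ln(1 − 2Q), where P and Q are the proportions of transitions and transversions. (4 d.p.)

P = 13/85 ≈ 0.152941 and Q = 32/85 ≈ 0.376471.
Under the Kimura two-parameter model, d = −½ ln(1 − 2P − Q) − ¼ ln(1 − 2Q).
1 − 2P − Q = 0.317647, giving −½ ln(0.317647) = 0.573407.
1 − 2Q = 0.247058, giving −¼ ln(0.247058) = 0.349533.
d = 0.573407 + 0.349533 = 0.922940.

0.9229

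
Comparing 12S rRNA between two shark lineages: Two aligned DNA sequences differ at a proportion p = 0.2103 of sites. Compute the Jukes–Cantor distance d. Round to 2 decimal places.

0.25

d = −(3/4) ln(1 − 4p/3) = −0.75 ln(1 − 0.2804) = −0.75 ln(0.7196)
  = −0.75 × (-0.329060) = 0.246795 substitutions/site.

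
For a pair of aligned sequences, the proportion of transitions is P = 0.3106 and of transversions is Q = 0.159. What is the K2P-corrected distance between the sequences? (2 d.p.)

0.85

Under the Kimura two-parameter model, d = −½ ln(1 − 2P − Q) − ¼ ln(1 − 2Q).
1 − 2P − Q = 0.2198, giving −½ ln(0.2198) = 0.757519.
1 − 2Q = 0.682, giving −¼ ln(0.682) = 0.095681.
d = 0.757519 + 0.095681 = 0.853200.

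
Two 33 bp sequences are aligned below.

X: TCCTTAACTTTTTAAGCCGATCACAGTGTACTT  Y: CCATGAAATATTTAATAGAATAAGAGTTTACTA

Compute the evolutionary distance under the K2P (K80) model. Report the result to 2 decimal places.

Of 33 sites, 2 differences are transitions and 11 are transversions, so P = 2/33 ≈ 0.060606 and Q = 11/33 ≈ 0.333333.
Under the Kimura two-parameter model, d = −½ ln(1 − 2P − Q) − ¼ ln(1 − 2Q).
1 − 2P − Q = 0.545455, giving −½ ln(0.545455) = 0.303067.
1 − 2Q = 0.333334, giving −¼ ln(0.333334) = 0.274653.
d = 0.303067 + 0.274653 = 0.577720.

0.58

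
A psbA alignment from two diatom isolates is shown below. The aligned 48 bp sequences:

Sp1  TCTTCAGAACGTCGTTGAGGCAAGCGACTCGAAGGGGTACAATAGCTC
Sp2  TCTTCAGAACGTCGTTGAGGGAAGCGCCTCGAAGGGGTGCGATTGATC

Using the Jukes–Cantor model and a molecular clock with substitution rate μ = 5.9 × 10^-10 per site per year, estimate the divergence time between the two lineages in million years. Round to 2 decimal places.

115.88

The sequences differ at 6 of 48 sites (21, 27, 39, 41, 44, 46), so p = 6/48 = 0.125.
d = −(3/4) ln(1 − 4p/3) = −0.75 ln(1 − 0.166667) = −0.75 ln(0.833333)
  = −0.75 × (-0.182322) = 0.136742 substitutions/site.
Under a molecular clock d = 2μt, so t = d/(2μ) = 0.136742 / (2 × 5.9 × 10^-10) = 115.88 million years.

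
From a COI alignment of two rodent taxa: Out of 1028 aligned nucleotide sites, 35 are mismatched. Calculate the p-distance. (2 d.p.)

0.03

p = 35/1028 = 0.034046… ≈ 0.03 (to 2 d.p.).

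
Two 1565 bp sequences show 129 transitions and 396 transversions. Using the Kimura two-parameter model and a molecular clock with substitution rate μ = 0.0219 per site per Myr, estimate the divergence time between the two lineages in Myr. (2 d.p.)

10.20

P = 129/1565 ≈ 0.082428 and Q = 396/1565 ≈ 0.253035.
Under the Kimura two-parameter model, d = −½ ln(1 − 2P − Q) − ¼ ln(1 − 2Q).
1 − 2P − Q = 0.582109, giving −½ ln(0.582109) = 0.270549.
1 − 2Q = 0.49393, giving −¼ ln(0.49393) = 0.176340.
d = 0.270549 + 0.176340 = 0.446889.
Under a molecular clock d = 2μt, so t = d/(2μ) = 0.446889 / (2 × 0.0219) = 10.20 Myr.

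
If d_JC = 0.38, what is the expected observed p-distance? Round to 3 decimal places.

0.298

p = (3/4)(1 − e^(−4d/3)) = 0.75 × (1 − e^(-0.506667)) = 0.75 × (1 − 0.602500) = 0.298125.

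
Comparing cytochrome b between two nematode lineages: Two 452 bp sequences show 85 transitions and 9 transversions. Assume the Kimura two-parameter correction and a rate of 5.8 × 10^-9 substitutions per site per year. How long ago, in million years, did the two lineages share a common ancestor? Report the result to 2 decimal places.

P = 85/452 ≈ 0.188053 and Q = 9/452 ≈ 0.019912.
Under the Kimura two-parameter model, d = −½ ln(1 − 2P − Q) − ¼ ln(1 − 2Q).
1 − 2P − Q = 0.603982, giving −½ ln(0.603982) = 0.252105.
1 − 2Q = 0.960176, giving −¼ ln(0.960176) = 0.010160.
d = 0.252105 + 0.010160 = 0.262265.
Under a molecular clock d = 2μt, so t = d/(2μ) = 0.262265 / (2 × 5.8 × 10^-9) = 22.61 million years.

22.61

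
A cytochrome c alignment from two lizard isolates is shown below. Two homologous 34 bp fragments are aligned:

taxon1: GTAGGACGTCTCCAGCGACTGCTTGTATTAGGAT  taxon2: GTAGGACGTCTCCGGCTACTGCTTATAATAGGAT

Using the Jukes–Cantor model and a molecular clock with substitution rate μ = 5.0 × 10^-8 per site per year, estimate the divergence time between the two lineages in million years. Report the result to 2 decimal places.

1.28

The sequences differ at 4 of 34 sites (14, 17, 25, 28), so p = 4/34 ≈ 0.117647.
d = −(3/4) ln(1 − 4p/3) = −0.75 ln(1 − 0.156863) = −0.75 ln(0.843137)
  = −0.75 × (-0.170626) = 0.127970 substitutions/site.
Under a molecular clock d = 2μt, so t = d/(2μ) = 0.127970 / (2 × 5.0 × 10^-8) = 1.28 million years.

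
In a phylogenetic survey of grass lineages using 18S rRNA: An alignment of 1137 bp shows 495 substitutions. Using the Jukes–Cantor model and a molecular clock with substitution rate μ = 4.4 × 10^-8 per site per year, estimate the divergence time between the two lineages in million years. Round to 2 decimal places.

7.40

p = 495/1137 ≈ 0.435356.
d = −(3/4) ln(1 − 4p/3) = −0.75 ln(1 − 0.580475) = −0.75 ln(0.419525)
  = −0.75 × (-0.868632) = 0.651474 substitutions/site.
Under a molecular clock d = 2μt, so t = d/(2μ) = 0.651474 / (2 × 4.4 × 10^-8) = 7.40 million years.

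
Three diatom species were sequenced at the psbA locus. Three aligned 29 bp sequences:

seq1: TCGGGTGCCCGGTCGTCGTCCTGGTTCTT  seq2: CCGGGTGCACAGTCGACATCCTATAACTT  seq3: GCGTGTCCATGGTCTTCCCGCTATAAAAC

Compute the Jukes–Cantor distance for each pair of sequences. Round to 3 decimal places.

d(seq1,seq2) = 0.401, d(seq1,seq3) = 0.998, d(seq2,seq3) = 0.683

seq1–seq2: 9/29 sites differ → p ≈ 0.310345, d = −0.75 ln(1 − 0.413793) = 0.400562 ≈ 0.401.
seq1–seq3: 16/29 sites differ → p ≈ 0.551724, d = −0.75 ln(1 − 0.735632) = 0.997810 ≈ 0.998.
seq2–seq3: 13/29 sites differ → p ≈ 0.448276, d = −0.75 ln(1 − 0.597701) = 0.682920 ≈ 0.683.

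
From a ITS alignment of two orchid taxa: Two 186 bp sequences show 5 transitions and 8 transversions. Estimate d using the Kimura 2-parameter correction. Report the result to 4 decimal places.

0.0734

P = 5/186 ≈ 0.026882 and Q = 8/186 ≈ 0.043011.
Under the Kimura two-parameter model, d = −½ ln(1 − 2P − Q) − ¼ ln(1 − 2Q).
1 − 2P − Q = 0.903225, giving −½ ln(0.903225) = 0.050892.
1 − 2Q = 0.913978, giving −¼ ln(0.913978) = 0.022487.
d = 0.050892 + 0.022487 = 0.073379.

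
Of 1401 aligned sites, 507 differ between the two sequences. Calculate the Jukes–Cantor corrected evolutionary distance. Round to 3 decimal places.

0.494

p = 507/1401 ≈ 0.361884.
d = −(3/4) ln(1 − 4p/3) = −0.75 ln(1 − 0.482512) = −0.75 ln(0.517488)
  = −0.75 × (-0.658769) = 0.494077 substitutions/site.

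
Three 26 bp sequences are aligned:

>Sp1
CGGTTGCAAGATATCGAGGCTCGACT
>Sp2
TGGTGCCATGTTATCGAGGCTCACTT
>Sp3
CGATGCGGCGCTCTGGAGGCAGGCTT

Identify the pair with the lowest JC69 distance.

Sp1–Sp2: 8/26 differ, p = 0.308, d = 0.396.
Sp1–Sp3: 13/26 differ, p = 0.500, d = 0.824.
Sp2–Sp3: 11/26 differ, p = 0.423, d = 0.623.
The smallest distance is between Sp1 and Sp2.

Sp1 and Sp2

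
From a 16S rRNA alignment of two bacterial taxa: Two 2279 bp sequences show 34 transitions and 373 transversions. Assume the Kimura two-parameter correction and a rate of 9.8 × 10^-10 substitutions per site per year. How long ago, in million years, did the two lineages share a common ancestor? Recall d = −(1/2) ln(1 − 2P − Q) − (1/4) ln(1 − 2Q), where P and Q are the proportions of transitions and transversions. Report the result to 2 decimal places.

105.44

P = 34/2279 ≈ 0.014919 and Q = 373/2279 ≈ 0.163668.
Under the Kimura two-parameter model, d = −½ ln(1 − 2P − Q) − ¼ ln(1 − 2Q).
1 − 2P − Q = 0.806494, giving −½ ln(0.806494) = 0.107529.
1 − 2Q = 0.672664, giving −¼ ln(0.672664) = 0.099127.
d = 0.107529 + 0.099127 = 0.206656.
Under a molecular clock d = 2μt, so t = d/(2μ) = 0.206656 / (2 × 9.8 × 10^-10) = 105.44 million years.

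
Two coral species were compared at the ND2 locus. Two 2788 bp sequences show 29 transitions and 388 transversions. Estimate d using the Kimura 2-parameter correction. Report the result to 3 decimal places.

0.169

P = 29/2788 ≈ 0.010402 and Q = 388/2788 ≈ 0.139168.
Under the Kimura two-parameter model, d = −½ ln(1 − 2P − Q) − ¼ ln(1 − 2Q).
1 − 2P − Q = 0.840028, giving −½ ln(0.840028) = 0.087160.
1 − 2Q = 0.721664, giving −¼ ln(0.721664) = 0.081549.
d = 0.087160 + 0.081549 = 0.168709.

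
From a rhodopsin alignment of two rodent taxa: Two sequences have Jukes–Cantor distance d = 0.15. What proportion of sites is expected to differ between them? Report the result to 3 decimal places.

0.136

p = (3/4)(1 − e^(−4d/3)) = 0.75 × (1 − e^(-0.2)) = 0.75 × (1 − 0.818731) = 0.135952.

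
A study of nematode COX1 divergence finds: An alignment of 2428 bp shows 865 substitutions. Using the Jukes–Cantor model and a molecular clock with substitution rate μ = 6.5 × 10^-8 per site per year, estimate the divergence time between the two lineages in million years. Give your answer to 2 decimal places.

p = 865/2428 ≈ 0.35626.
d = −(3/4) ln(1 − 4p/3) = −0.75 ln(1 − 0.475013) = −0.75 ln(0.524987)
  = −0.75 × (-0.644382) = 0.483287 substitutions/site.
Under a molecular clock d = 2μt, so t = d/(2μ) = 0.483287 / (2 × 6.5 × 10^-8) = 3.72 million years.

3.72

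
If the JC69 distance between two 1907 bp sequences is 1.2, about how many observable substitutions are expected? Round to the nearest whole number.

Invert JC69: p = (3/4)(1 − e^(−4d/3)) = 0.75 × (1 − e^(-1.6)) = 0.75 × (1 − 0.201897) = 0.598577.
Expected differing sites = pL ≈ 0.598577 × 1907 = 1141.486339 ≈ 1141.

1141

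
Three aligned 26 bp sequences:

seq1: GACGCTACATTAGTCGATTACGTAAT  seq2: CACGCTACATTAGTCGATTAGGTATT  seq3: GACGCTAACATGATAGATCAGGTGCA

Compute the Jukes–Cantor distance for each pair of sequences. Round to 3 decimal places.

d(seq1,seq2) = 0.125, d(seq1,seq3) = 0.623, d(seq2,seq3) = 0.623

seq1–seq2: 3/26 sites differ → p ≈ 0.115385, d = −0.75 ln(1 − 0.153847) = 0.125291 ≈ 0.125.
seq1–seq3: 11/26 sites differ → p ≈ 0.423077, d = −0.75 ln(1 − 0.564103) = 0.622762 ≈ 0.623.
seq2–seq3: 11/26 sites differ → p ≈ 0.423077, d = −0.75 ln(1 − 0.564103) = 0.622762 ≈ 0.623.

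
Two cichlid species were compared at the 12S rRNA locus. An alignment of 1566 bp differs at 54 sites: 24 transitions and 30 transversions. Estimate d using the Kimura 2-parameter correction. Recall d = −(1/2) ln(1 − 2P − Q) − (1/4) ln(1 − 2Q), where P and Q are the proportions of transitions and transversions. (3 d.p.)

0.035

P = 24/1566 ≈ 0.015326 and Q = 30/1566 ≈ 0.019157.
Under the Kimura two-parameter model, d = −½ ln(1 − 2P − Q) − ¼ ln(1 − 2Q).
1 − 2P − Q = 0.950191, giving −½ ln(0.950191) = 0.025546.
1 − 2Q = 0.961686, giving −¼ ln(0.961686) = 0.009767.
d = 0.025546 + 0.009767 = 0.035313.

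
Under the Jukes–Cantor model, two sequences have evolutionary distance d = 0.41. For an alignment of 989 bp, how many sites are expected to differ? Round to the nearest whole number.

Invert JC69: p = (3/4)(1 − e^(−4d/3)) = 0.75 × (1 − e^(-0.546667)) = 0.75 × (1 − 0.578876) = 0.315843.
Expected differing sites = pL ≈ 0.315843 × 989 = 312.368727 ≈ 312.

312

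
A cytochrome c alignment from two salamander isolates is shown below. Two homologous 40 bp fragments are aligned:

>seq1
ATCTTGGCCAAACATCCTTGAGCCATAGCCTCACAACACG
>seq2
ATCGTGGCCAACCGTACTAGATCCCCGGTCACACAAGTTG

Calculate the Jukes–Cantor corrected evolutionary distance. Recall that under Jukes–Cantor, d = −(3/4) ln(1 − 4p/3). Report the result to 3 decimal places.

0.471

The sequences differ at 14 of 40 sites, so p = 14/40 = 0.35.
d = −(3/4) ln(1 − 4p/3) = −0.75 ln(1 − 0.466667) = −0.75 ln(0.533333)
  = −0.75 × (-0.628609) = 0.471457 substitutions/site.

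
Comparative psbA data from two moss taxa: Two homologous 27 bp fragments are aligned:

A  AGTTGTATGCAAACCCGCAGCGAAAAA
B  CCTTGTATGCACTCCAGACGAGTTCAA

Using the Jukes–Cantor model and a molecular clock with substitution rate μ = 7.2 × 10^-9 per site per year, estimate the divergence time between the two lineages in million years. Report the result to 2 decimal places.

40.81

The sequences differ at 11 of 27 sites, so p = 11/27 ≈ 0.407407.
d = −(3/4) ln(1 − 4p/3) = −0.75 ln(1 − 0.543209) = −0.75 ln(0.456791)
  = −0.75 × (-0.783529) = 0.587647 substitutions/site.
Under a molecular clock d = 2μt, so t = d/(2μ) = 0.587647 / (2 × 7.2 × 10^-9) = 40.81 million years.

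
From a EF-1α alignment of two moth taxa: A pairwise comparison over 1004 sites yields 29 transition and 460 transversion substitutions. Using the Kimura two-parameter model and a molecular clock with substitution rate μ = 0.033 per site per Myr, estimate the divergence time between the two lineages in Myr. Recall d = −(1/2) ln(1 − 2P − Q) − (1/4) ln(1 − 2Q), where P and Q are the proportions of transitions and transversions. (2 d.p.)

14.89

P = 29/1004 ≈ 0.028884 and Q = 460/1004 ≈ 0.458167.
Under the Kimura two-parameter model, d = −½ ln(1 − 2P − Q) − ¼ ln(1 − 2Q).
1 − 2P − Q = 0.484065, giving −½ ln(0.484065) = 0.362768.
1 − 2Q = 0.083666, giving −¼ ln(0.083666) = 0.620231.
d = 0.362768 + 0.620231 = 0.982999.
Under a molecular clock d = 2μt, so t = d/(2μ) = 0.982999 / (2 × 0.033) = 14.89 Myr.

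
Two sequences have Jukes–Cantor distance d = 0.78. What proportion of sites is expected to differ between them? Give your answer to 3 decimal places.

0.485

p = (3/4)(1 − e^(−4d/3)) = 0.75 × (1 − e^(-1.04)) = 0.75 × (1 − 0.353455) = 0.484909.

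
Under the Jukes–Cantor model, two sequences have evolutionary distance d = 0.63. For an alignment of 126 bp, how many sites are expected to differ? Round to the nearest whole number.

54

Invert JC69: p = (3/4)(1 − e^(−4d/3)) = 0.75 × (1 − e^(-0.84)) = 0.75 × (1 − 0.431711) = 0.426217.
Expected differing sites = pL ≈ 0.426217 × 126 = 53.703342 ≈ 54.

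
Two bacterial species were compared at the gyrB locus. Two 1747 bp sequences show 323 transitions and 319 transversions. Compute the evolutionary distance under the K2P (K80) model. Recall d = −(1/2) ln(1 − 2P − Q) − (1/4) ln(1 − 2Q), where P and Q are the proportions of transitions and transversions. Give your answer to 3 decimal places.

P = 323/1747 ≈ 0.184888 and Q = 319/1747 ≈ 0.182599.
Under the Kimura two-parameter model, d = −½ ln(1 − 2P − Q) − ¼ ln(1 − 2Q).
1 − 2P − Q = 0.447625, giving −½ ln(0.447625) = 0.401900.
1 − 2Q = 0.634802, giving −¼ ln(0.634802) = 0.113611.
d = 0.401900 + 0.113611 = 0.515511.

0.516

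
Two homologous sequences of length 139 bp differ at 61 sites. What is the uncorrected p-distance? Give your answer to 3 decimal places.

0.439

p = 61/139 = 0.438848… ≈ 0.439 (to 3 d.p.).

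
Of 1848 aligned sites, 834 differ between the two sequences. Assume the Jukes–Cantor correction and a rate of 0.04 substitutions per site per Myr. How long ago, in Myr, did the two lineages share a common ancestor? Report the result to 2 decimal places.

p = 834/1848 ≈ 0.451299.
d = −(3/4) ln(1 − 4p/3) = −0.75 ln(1 − 0.601732) = −0.75 ln(0.398268)
  = −0.75 × (-0.920630) = 0.690473 substitutions/site.
Under a molecular clock d = 2μt, so t = d/(2μ) = 0.690473 / (2 × 0.04) = 8.63 Myr.

8.63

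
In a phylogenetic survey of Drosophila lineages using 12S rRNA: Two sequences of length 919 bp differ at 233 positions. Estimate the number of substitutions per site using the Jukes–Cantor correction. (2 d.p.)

0.31

p = 233/919 ≈ 0.253536.
d = −(3/4) ln(1 − 4p/3) = −0.75 ln(1 − 0.338048) = −0.75 ln(0.661952)
  = −0.75 × (-0.412562) = 0.309422 substitutions/site.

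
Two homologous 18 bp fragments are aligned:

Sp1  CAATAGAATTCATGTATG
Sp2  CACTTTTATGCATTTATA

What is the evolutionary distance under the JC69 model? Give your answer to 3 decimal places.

0.548

The sequences differ at 7 of 18 sites (3, 5, 6, 7, 10, 14, 18), so p = 7/18 ≈ 0.388889.
d = −(3/4) ln(1 − 4p/3) = −0.75 ln(1 − 0.518519) = −0.75 ln(0.481481)
  = −0.75 × (-0.730889) = 0.548167 substitutions/site.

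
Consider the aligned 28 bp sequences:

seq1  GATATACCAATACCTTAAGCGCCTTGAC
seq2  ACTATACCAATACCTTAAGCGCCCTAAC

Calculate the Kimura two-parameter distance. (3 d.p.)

Of 28 sites, 3 differences are transitions and 1 are transversions, so P = 3/28 ≈ 0.107143 and Q = 1/28 ≈ 0.035714.
Under the Kimura two-parameter model, d = −½ ln(1 − 2P − Q) − ¼ ln(1 − 2Q).
1 − 2P − Q = 0.75, giving −½ ln(0.75) = 0.143841.
1 − 2Q = 0.928572, giving −¼ ln(0.928572) = 0.018527.
d = 0.143841 + 0.018527 = 0.162368.

0.162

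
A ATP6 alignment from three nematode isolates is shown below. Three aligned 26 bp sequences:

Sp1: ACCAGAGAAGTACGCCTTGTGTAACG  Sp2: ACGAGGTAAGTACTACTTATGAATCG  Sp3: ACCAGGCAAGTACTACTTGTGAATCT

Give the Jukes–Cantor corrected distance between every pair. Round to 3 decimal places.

Sp1–Sp2: 8/26 sites differ → p ≈ 0.307692, d = −0.75 ln(1 − 0.410256) = 0.396050 ≈ 0.396.
Sp1–Sp3: 7/26 sites differ → p ≈ 0.269231, d = −0.75 ln(1 − 0.358975) = 0.333515 ≈ 0.334.
Sp2–Sp3: 4/26 sites differ → p ≈ 0.153846, d = −0.75 ln(1 − 0.205128) = 0.172181 ≈ 0.172.

d(Sp1,Sp2) = 0.396, d(Sp1,Sp3) = 0.334, d(Sp2,Sp3) = 0.172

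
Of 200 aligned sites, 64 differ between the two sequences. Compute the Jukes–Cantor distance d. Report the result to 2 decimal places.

0.42

p = 64/200 = 0.32.
d = −(3/4) ln(1 − 4p/3) = −0.75 ln(1 − 0.426667) = −0.75 ln(0.573333)
  = −0.75 × (-0.556289) = 0.417217 substitutions/site.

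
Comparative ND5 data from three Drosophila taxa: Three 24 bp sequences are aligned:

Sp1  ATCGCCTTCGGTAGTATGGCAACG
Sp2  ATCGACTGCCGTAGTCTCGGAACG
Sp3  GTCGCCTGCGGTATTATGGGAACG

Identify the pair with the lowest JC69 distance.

Sp1–Sp2: 6/24 differ, p = 0.250, d = 0.304.
Sp1–Sp3: 4/24 differ, p = 0.167, d = 0.188.
Sp2–Sp3: 6/24 differ, p = 0.250, d = 0.304.
The smallest distance is between Sp1 and Sp3.

Sp1 and Sp3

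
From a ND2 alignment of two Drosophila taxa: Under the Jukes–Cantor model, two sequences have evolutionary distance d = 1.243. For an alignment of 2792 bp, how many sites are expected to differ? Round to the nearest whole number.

Invert JC69: p = (3/4)(1 − e^(−4d/3)) = 0.75 × (1 − e^(-1.657333)) = 0.75 × (1 − 0.190647) = 0.607015.
Expected differing sites = pL ≈ 0.607015 × 2792 = 1694.78588 ≈ 1695.

1695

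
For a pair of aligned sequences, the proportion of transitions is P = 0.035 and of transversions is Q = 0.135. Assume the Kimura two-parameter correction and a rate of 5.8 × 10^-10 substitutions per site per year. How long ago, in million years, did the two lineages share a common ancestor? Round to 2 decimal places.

Under the Kimura two-parameter model, d = −½ ln(1 − 2P − Q) − ¼ ln(1 − 2Q).
1 − 2P − Q = 0.795, giving −½ ln(0.795) = 0.114707.
1 − 2Q = 0.73, giving −¼ ln(0.73) = 0.078678.
d = 0.114707 + 0.078678 = 0.193385.
Under a molecular clock d = 2μt, so t = d/(2μ) = 0.193385 / (2 × 5.8 × 10^-10) = 166.71 million years.

166.71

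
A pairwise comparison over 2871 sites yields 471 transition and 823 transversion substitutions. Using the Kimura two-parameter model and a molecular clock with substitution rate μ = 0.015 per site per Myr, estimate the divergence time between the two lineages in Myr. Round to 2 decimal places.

P = 471/2871 ≈ 0.164054 and Q = 823/2871 ≈ 0.28666.
Under the Kimura two-parameter model, d = −½ ln(1 − 2P − Q) − ¼ ln(1 − 2Q).
1 − 2P − Q = 0.385232, giving −½ ln(0.385232) = 0.476955.
1 − 2Q = 0.42668, giving −¼ ln(0.42668) = 0.212930.
d = 0.476955 + 0.212930 = 0.689885.
Under a molecular clock d = 2μt, so t = d/(2μ) = 0.689885 / (2 × 0.015) = 23.00 Myr.

23.00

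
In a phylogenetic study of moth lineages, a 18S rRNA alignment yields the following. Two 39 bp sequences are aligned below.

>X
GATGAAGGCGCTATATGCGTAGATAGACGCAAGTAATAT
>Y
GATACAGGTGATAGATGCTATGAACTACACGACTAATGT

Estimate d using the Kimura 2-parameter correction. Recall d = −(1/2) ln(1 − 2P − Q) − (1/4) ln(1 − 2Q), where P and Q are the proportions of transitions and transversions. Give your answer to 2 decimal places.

0.54

Of 39 sites, 5 differences are transitions and 10 are transversions, so P = 5/39 ≈ 0.128205 and Q = 10/39 ≈ 0.25641.
Under the Kimura two-parameter model, d = −½ ln(1 − 2P − Q) − ¼ ln(1 − 2Q).
1 − 2P − Q = 0.48718, giving −½ ln(0.48718) = 0.359561.
1 − 2Q = 0.48718, giving −¼ ln(0.48718) = 0.179780.
d = 0.359561 + 0.179780 = 0.539341.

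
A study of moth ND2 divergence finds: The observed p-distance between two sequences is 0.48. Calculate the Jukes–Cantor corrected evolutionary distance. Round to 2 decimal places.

0.77

d = −(3/4) ln(1 − 4p/3) = −0.75 ln(1 − 0.64) = −0.75 ln(0.36)
  = −0.75 × (-1.021651) = 0.766238 substitutions/site.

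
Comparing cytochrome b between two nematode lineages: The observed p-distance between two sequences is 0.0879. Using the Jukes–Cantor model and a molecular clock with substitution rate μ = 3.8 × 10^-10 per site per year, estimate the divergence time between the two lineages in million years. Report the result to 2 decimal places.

d = −(3/4) ln(1 − 4p/3) = −0.75 ln(1 − 0.1172) = −0.75 ln(0.8828)
  = −0.75 × (-0.124657) = 0.093493 substitutions/site.
Under a molecular clock d = 2μt, so t = d/(2μ) = 0.093493 / (2 × 3.8 × 10^-10) = 123.02 million years.

123.02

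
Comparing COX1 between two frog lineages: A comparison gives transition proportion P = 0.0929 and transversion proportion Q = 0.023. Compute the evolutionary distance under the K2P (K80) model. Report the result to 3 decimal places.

0.129

Under the Kimura two-parameter model, d = −½ ln(1 − 2P − Q) − ¼ ln(1 − 2Q).
1 − 2P − Q = 0.7912, giving −½ ln(0.7912) = 0.117102.
1 − 2Q = 0.954, giving −¼ ln(0.954) = 0.011773.
d = 0.117102 + 0.011773 = 0.128875.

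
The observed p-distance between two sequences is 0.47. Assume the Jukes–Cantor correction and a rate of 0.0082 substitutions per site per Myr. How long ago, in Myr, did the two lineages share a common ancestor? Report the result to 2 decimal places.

d = −(3/4) ln(1 − 4p/3) = −0.75 ln(1 − 0.626667) = −0.75 ln(0.373333)
  = −0.75 × (-0.985284) = 0.738963 substitutions/site.
Under a molecular clock d = 2μt, so t = d/(2μ) = 0.738963 / (2 × 0.0082) = 45.06 Myr.

45.06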